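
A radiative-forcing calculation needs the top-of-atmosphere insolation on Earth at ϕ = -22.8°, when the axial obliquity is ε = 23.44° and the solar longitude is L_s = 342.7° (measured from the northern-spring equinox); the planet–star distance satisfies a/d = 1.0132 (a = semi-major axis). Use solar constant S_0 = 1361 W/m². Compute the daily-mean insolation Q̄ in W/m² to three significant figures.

Q̄ ≈ 440 W/m²

Solar declination: sin δ = sin ε · sin L_s = sin 23.44° × sin 342.7° = -0.11829, so δ = -6.794°.
cos h₀ = −tan(-22.8°) tan(-6.794°) = -0.0501, h₀ = 1.6209 rad.
Bracket: h₀ sin ϕ sin δ + cos ϕ cos δ sin h₀ = 1.6209×-0.38752×-0.11829 + 0.92186×0.99298×0.99875 = 0.074302 + 0.914244 = 0.988546.
Inverse-square distance factor (a/d)² = 1.0132² = 1.026574.
Q̄ = (S_0/π) × 1.026574 × [bracket] = (1361/π) × 1.026574 × 0.988546 = 439.6 W/m².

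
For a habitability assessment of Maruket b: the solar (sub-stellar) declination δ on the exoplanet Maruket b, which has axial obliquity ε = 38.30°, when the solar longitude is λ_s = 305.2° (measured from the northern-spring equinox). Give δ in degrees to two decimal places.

δ = -30.43°

sin δ = sin ε · sin λ_s = sin 38.30° × sin 305.2° = -0.506449.
δ = arcsin(-0.506449) = -30.43°.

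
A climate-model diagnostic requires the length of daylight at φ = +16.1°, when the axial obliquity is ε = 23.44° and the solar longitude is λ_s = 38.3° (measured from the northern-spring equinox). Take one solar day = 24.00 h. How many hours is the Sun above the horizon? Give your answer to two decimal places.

12.56 h

Solar declination: sin δ = sin ε · sin λ_s = sin 23.44° × sin 38.3° = 0.24654, so δ = +14.273°.
cos H₀ = −tan φ · tan δ = −tan(+16.1°) × tan(+14.273°) = -0.0734, so H₀ = 1.6443 rad = 94.21°.
Daylight = 2H₀/(2π) × 24.00 h = (1.6443/π) × 24.00 = 12.56 h.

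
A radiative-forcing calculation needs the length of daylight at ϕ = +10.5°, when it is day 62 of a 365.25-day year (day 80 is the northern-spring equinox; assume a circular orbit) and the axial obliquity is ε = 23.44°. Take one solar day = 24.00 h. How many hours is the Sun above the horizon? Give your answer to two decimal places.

Solar longitude: L_s = 360° × (62 − 80)/365.25 = -17.741°, i.e. -17.741° + 360° = 342.259°.
sin δ = sin 23.44° × sin 342.259° = -0.12121, so δ = -6.962°.
cos h₀ = −tan ϕ · tan δ = −tan(+10.5°) × tan(-6.962°) = 0.0226, so h₀ = 1.5482 rad = 88.70°.
Daylight = 2h₀/(2π) × 24.00 h = (1.5482/π) × 24.00 = 11.83 h.

11.83 h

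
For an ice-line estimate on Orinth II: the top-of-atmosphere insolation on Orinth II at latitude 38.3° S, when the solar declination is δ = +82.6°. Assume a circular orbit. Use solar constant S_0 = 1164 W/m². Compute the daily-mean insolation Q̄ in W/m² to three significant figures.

cos h₀ = −tan(-38.3°) tan(+82.600°) = 6.0808 ≥ 1 ⇒ polar night, h₀ = 0 and Q̄ = 0.

Q̄ ≈ 0.00 W/m²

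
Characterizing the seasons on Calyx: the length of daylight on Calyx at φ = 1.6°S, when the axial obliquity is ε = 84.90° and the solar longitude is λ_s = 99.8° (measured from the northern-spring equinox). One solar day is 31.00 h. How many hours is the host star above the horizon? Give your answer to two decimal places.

Solar declination: sin δ = sin ε · sin λ_s = sin 84.90° × sin 99.8° = 0.98151, so δ = +78.964°.
cos H₀ = −tan φ · tan δ = −tan(-1.6°) × tan(+78.964°) = 0.1432, so H₀ = 1.4271 rad = 81.77°.
Daylight = 2H₀/(2π) × 31.00 h = (1.4271/π) × 31.00 = 14.08 h.

14.08 h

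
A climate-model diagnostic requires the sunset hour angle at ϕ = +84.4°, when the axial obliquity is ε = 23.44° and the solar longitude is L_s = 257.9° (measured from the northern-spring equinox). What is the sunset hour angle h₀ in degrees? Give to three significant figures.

h₀ = 0.00°

Solar declination: sin δ = sin ε · sin L_s = sin 23.44° × sin 257.9° = -0.38895, so δ = -22.889°.
cos h₀ = −tan ϕ · tan δ = 4.3059 ≥ 1, so the Sun never rises (polar night) and h₀ = 0.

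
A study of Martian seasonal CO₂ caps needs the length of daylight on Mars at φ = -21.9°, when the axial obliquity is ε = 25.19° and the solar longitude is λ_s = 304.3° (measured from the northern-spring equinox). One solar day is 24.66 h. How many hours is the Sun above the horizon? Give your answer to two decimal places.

13.52 h

Solar declination: sin δ = sin ε · sin λ_s = sin 25.19° × sin 304.3° = -0.35161, so δ = -20.586°.
cos H₀ = −tan φ · tan δ = −tan(-21.9°) × tan(-20.586°) = -0.1510, so H₀ = 1.7224 rad = 98.68°.
Daylight = 2H₀/(2π) × 24.66 h = (1.7224/π) × 24.66 = 13.52 h.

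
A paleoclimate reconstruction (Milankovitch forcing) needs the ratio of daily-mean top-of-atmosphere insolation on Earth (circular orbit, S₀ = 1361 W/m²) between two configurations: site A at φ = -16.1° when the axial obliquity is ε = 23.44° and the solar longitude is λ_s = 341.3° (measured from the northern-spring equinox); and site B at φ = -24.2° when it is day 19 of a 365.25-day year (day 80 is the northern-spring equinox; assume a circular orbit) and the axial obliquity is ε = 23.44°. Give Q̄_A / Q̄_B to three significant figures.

Q̄_A / Q̄_B ≈ 0.926

— Configuration A (φ=-16.1°):
Solar declination: sin δ = sin ε · sin λ_s = sin 23.44° × sin 341.3° = -0.12754, so δ = -7.327°.
cos H₀ = −tan(-16.1°) tan(-7.327°) = -0.0371, H₀ = 1.6079 rad.
Bracket: H₀ sin φ sin δ + cos φ cos δ sin H₀ = 1.6079×-0.27731×-0.12754 + 0.96078×0.99183×0.99931 = 0.056868 + 0.952273 = 1.009141.
Q̄ = (S₀/π) × [bracket] = (1361/π) × 1.009141 = 437.18 W/m².
— Configuration B (φ=-24.2°):
Solar longitude: λ_s = 360° × (19 − 80)/365.25 = -60.123°, i.e. -60.123° + 360° = 299.877°.
sin δ = sin 23.44° × sin 299.877° = -0.34492, so δ = -20.177°.
cos H₀ = −tan(-24.2°) tan(-20.177°) = -0.1651, H₀ = 1.7367 rad.
Bracket: H₀ sin φ sin δ + cos φ cos δ sin H₀ = 1.7367×-0.40992×-0.34492 + 0.91212×0.93863×0.98627 = 0.245551 + 0.844388 = 1.089939.
Q̄ = (S₀/π) × [bracket] = (1361/π) × 1.089939 = 472.18 W/m².
Ratio Q̄_A / Q̄_B = 437.18 / 472.18 = 0.9259.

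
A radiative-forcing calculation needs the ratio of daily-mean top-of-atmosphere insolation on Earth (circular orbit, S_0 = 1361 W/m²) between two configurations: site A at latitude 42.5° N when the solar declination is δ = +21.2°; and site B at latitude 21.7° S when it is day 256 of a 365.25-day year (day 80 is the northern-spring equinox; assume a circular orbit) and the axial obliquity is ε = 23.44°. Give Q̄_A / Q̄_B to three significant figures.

— Configuration A (ϕ=+42.5°):
cos h₀ = −tan(+42.5°) tan(+21.200°) = -0.3554, h₀ = 1.9342 rad.
Bracket: h₀ sin ϕ sin δ + cos ϕ cos δ sin h₀ = 1.9342×0.67559×0.36162 + 0.73728×0.93232×0.93471 = 0.472538 + 0.642502 = 1.115040.
Q̄ = (S_0/π) × [bracket] = (1361/π) × 1.115040 = 483.06 W/m².
— Configuration B (ϕ=-21.7°):
Solar longitude: L_s = 360° × (256 − 80)/365.25 = 173.470°.
sin δ = sin 23.44° × sin 173.470° = 0.04524, so δ = +2.593°.
cos h₀ = −tan(-21.7°) tan(+2.593°) = 0.0180, h₀ = 1.5528 rad.
Bracket: h₀ sin ϕ sin δ + cos ϕ cos δ sin h₀ = 1.5528×-0.36975×0.04524 + 0.92913×0.99898×0.99984 = -0.025974 + 0.928034 = 0.902060.
Q̄ = (S_0/π) × [bracket] = (1361/π) × 0.902060 = 390.79 W/m².
Ratio Q̄_A / Q̄_B = 483.06 / 390.79 = 1.236.

Q̄_A / Q̄_B ≈ 1.24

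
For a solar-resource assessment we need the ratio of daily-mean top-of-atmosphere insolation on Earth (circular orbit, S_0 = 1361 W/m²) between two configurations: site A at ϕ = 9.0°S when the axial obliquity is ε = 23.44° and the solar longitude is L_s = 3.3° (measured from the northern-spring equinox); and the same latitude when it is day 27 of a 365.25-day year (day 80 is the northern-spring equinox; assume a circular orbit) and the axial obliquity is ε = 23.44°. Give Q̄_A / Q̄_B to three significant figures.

Q̄_A / Q̄_B ≈ 0.966

— Configuration A (ϕ=-9.0°):
Solar declination: sin δ = sin ε · sin L_s = sin 23.44° × sin 3.3° = 0.02290, so δ = +1.312°.
cos h₀ = −tan(-9.0°) tan(+1.312°) = 0.0036, h₀ = 1.5672 rad.
Bracket: h₀ sin ϕ sin δ + cos ϕ cos δ sin h₀ = 1.5672×-0.15643×0.02290 + 0.98769×0.99974×0.99999 = -0.005614 + 0.987423 = 0.981809.
Q̄ = (S_0/π) × [bracket] = (1361/π) × 0.981809 = 425.34 W/m².
— Configuration B (ϕ=-9.0°):
Solar longitude: L_s = 360° × (27 − 80)/365.25 = -52.238°, i.e. -52.238° + 360° = 307.762°.
sin δ = sin 23.44° × sin 307.762° = -0.31448, so δ = -18.329°.
cos h₀ = −tan(-9.0°) tan(-18.329°) = -0.0525, h₀ = 1.6233 rad.
Bracket: h₀ sin ϕ sin δ + cos ϕ cos δ sin h₀ = 1.6233×-0.15643×-0.31448 + 0.98769×0.94927×0.99862 = 0.079857 + 0.936291 = 1.016148.
Q̄ = (S_0/π) × [bracket] = (1361/π) × 1.016148 = 440.22 W/m².
Ratio Q̄_A / Q̄_B = 425.34 / 440.22 = 0.9662.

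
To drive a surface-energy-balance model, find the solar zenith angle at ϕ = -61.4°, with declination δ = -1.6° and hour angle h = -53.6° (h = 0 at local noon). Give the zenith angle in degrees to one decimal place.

cos θ_z = sin ϕ sin δ + cos ϕ cos δ cos h = 0.024515 + 0.283954 = 0.308469.
θ_z = arccos(0.308469) = 72.0°.

θ_z = 72.0°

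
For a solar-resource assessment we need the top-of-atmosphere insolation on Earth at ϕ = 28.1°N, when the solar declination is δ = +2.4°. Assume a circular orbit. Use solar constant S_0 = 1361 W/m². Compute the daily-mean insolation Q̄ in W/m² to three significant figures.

Q̄ ≈ 395 W/m²

cos h₀ = −tan(+28.1°) tan(+2.400°) = -0.0224, h₀ = 1.5932 rad.
Bracket: h₀ sin ϕ sin δ + cos ϕ cos δ sin h₀ = 1.5932×0.47101×0.04188 + 0.88213×0.99912×0.99975 = 0.031427 + 0.881133 = 0.912560.
Q̄ = (S_0/π) × [bracket] = (1361/π) × 0.912560 = 395.3 W/m².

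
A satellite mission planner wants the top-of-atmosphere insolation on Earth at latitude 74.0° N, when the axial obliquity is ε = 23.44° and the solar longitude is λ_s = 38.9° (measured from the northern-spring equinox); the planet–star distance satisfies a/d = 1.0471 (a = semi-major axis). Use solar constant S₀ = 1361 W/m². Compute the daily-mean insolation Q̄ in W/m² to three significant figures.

Solar declination: sin δ = sin ε · sin λ_s = sin 23.44° × sin 38.9° = 0.24980, so δ = +14.465°.
cos H₀ = −tan(+74.0°) tan(+14.465°) = -0.8997, H₀ = 2.6898 rad.
Bracket: H₀ sin φ sin δ + cos φ cos δ sin H₀ = 2.6898×0.96126×0.24980 + 0.27564×0.96830×0.43658 = 0.645882 + 0.116524 = 0.762406.
Inverse-square distance factor (a/d)² = 1.0471² = 1.096418.
Q̄ = (S₀/π) × 1.096418 × [bracket] = (1361/π) × 1.096418 × 0.762406 = 362.1 W/m².

Q̄ ≈ 362 W/m²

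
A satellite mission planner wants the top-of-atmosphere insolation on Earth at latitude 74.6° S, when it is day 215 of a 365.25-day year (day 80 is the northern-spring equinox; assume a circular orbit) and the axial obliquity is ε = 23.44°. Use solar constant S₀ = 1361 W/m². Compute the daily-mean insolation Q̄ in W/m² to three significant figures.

Solar longitude: λ_s = 360° × (215 − 80)/365.25 = 133.060°.
sin δ = sin 23.44° × sin 133.060° = 0.29064, so δ = +16.896°.
cos H₀ = −tan(-74.6°) tan(+16.896°) = 1.1028 ≥ 1 ⇒ polar night, H₀ = 0 and Q̄ = 0.

Q̄ ≈ 0.00 W/m²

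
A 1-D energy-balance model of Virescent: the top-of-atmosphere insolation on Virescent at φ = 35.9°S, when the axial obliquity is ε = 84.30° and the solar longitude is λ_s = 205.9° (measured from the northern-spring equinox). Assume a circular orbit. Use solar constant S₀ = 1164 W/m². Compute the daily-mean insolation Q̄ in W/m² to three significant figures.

Solar declination: sin δ = sin ε · sin λ_s = sin 84.30° × sin 205.9° = -0.43464, so δ = -25.763°.
cos H₀ = −tan(-35.9°) tan(-25.763°) = -0.3494, H₀ = 1.9277 rad.
Bracket: H₀ sin φ sin δ + cos φ cos δ sin H₀ = 1.9277×-0.58637×-0.43464 + 0.81004×0.90060×0.93699 = 0.491293 + 0.683555 = 1.174848.
Q̄ = (S₀/π) × [bracket] = (1164/π) × 1.174848 = 435.3 W/m².

Q̄ ≈ 435 W/m²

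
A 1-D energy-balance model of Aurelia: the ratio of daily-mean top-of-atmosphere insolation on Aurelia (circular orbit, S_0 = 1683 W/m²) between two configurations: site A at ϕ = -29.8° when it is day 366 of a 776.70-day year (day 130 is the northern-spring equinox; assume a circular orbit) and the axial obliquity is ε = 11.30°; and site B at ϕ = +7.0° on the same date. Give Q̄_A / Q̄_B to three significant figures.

Q̄_A / Q̄_B ≈ 0.706

— Configuration A (ϕ=-29.8°):
Solar longitude: L_s = 360° × (366 − 130)/776.70 = 109.386°.
sin δ = sin 11.30° × sin 109.386° = 0.18484, so δ = +10.652°.
cos h₀ = −tan(-29.8°) tan(+10.652°) = 0.1077, h₀ = 1.4629 rad.
Bracket: h₀ sin ϕ sin δ + cos ϕ cos δ sin h₀ = 1.4629×-0.49697×0.18484 + 0.86777×0.98277×0.99418 = -0.134382 + 0.847855 = 0.713473.
Q̄ = (S_0/π) × [bracket] = (1683/π) × 0.713473 = 382.22 W/m².
— Configuration B (ϕ=+7.0°):
cos h₀ = −tan(+7.0°) tan(+10.652°) = -0.0231, h₀ = 1.5939 rad.
Bracket: h₀ sin ϕ sin δ + cos ϕ cos δ sin h₀ = 1.5939×0.12187×0.18484 + 0.99255×0.98277×0.99973 = 0.035905 + 0.975185 = 1.011090.
Q̄ = (S_0/π) × [bracket] = (1683/π) × 1.011090 = 541.66 W/m².
Ratio Q̄_A / Q̄_B = 382.22 / 541.66 = 0.7056.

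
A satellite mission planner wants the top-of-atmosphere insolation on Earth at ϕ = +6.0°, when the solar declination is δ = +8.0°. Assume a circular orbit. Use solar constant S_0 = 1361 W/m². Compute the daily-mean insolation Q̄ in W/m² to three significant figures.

cos h₀ = −tan(+6.0°) tan(+8.000°) = -0.0148, h₀ = 1.5856 rad.
Bracket: h₀ sin ϕ sin δ + cos ϕ cos δ sin h₀ = 1.5856×0.10453×0.13917 + 0.99452×0.99027×0.99989 = 0.023066 + 0.984735 = 1.007801.
Q̄ = (S_0/π) × [bracket] = (1361/π) × 1.007801 = 436.6 W/m².

Q̄ ≈ 437 W/m²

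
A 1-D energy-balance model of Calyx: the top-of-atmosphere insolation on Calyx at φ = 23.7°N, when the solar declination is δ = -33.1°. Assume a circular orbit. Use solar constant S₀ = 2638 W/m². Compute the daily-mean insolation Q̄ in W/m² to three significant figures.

Q̄ ≈ 381 W/m²

cos H₀ = −tan(+23.7°) tan(-33.100°) = 0.2862, H₀ = 1.2806 rad.
Bracket: H₀ sin φ sin δ + cos φ cos δ sin H₀ = 1.2806×0.40195×-0.54610 + 0.91566×0.83772×0.95818 = -0.281098 + 0.734988 = 0.453890.
Q̄ = (S₀/π) × [bracket] = (2638/π) × 0.453890 = 381.1 W/m².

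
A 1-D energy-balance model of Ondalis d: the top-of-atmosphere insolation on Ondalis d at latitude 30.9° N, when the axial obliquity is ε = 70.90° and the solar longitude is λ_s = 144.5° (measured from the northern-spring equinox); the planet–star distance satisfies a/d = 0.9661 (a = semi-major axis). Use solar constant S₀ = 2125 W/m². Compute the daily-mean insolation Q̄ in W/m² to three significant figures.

Q̄ ≈ 768 W/m²

Solar declination: sin δ = sin ε · sin λ_s = sin 70.90° × sin 144.5° = 0.54873, so δ = +33.280°.
cos H₀ = −tan(+30.9°) tan(+33.280°) = -0.3928, H₀ = 1.9745 rad.
Bracket: H₀ sin φ sin δ + cos φ cos δ sin H₀ = 1.9745×0.51354×0.54873 + 0.85806×0.83600×0.91961 = 0.556404 + 0.659671 = 1.216075.
Inverse-square distance factor (a/d)² = 0.9661² = 0.933349.
Q̄ = (S₀/π) × 0.933349 × [bracket] = (2125/π) × 0.933349 × 1.216075 = 767.7 W/m².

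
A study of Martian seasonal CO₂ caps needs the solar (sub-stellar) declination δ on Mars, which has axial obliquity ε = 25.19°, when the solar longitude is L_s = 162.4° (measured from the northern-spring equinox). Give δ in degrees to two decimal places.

δ = +7.39°

sin δ = sin ε · sin L_s = sin 25.19° × sin 162.4° = 0.128695.
δ = arcsin(0.128695) = +7.39°.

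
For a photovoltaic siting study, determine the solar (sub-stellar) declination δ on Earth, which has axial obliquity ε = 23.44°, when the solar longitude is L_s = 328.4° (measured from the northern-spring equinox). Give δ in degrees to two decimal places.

sin δ = sin ε · sin L_s = sin 23.44° × sin 328.4° = -0.208436.
δ = arcsin(-0.208436) = -12.03°.

δ = -12.03°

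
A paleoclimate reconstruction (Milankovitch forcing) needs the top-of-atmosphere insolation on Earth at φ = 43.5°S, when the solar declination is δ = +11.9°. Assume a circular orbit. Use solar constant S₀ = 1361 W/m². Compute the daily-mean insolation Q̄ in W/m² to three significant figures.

cos H₀ = −tan(-43.5°) tan(+11.900°) = 0.2000, H₀ = 1.3695 rad.
Bracket: H₀ sin φ sin δ + cos φ cos δ sin H₀ = 1.3695×-0.68835×0.20620 + 0.72537×0.97851×0.97980 = -0.194384 + 0.695444 = 0.501060.
Q̄ = (S₀/π) × [bracket] = (1361/π) × 0.501060 = 217.1 W/m².

Q̄ ≈ 217 W/m²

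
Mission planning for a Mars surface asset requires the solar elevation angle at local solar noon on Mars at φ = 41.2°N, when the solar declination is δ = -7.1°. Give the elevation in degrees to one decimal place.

At local noon the hour angle is zero, so the zenith angle equals |φ − δ| = |+41.2° − (-7.100°)| = 48.300°.
Elevation = 90° − 48.300° = 41.7°.

41.7°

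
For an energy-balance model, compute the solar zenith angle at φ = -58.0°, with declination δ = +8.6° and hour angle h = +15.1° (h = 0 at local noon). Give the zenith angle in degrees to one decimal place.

cos θ_z = sin φ sin δ + cos φ cos δ cos h = -0.126813 + 0.505870 = 0.379057.
θ_z = arccos(0.379057) = 67.7°.

θ_z = 67.7°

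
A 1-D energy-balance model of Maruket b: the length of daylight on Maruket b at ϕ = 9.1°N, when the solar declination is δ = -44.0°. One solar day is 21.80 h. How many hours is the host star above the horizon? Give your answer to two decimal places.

9.82 h

cos h₀ = −tan ϕ · tan δ = −tan(+9.1°) × tan(-44.000°) = 0.1547, so h₀ = 1.4155 rad = 81.10°.
Daylight = 2h₀/(2π) × 21.80 h = (1.4155/π) × 21.80 = 9.82 h.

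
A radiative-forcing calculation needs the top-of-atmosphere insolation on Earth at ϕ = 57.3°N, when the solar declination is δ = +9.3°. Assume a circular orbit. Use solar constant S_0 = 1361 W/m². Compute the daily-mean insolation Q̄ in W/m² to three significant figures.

Q̄ ≈ 331 W/m²

cos h₀ = −tan(+57.3°) tan(+9.300°) = -0.2551, h₀ = 1.8287 rad.
Bracket: h₀ sin ϕ sin δ + cos ϕ cos δ sin h₀ = 1.8287×0.84151×0.16160 + 0.54024×0.98686×0.96692 = 0.248681 + 0.515505 = 0.764186.
Q̄ = (S_0/π) × [bracket] = (1361/π) × 0.764186 = 331.1 W/m².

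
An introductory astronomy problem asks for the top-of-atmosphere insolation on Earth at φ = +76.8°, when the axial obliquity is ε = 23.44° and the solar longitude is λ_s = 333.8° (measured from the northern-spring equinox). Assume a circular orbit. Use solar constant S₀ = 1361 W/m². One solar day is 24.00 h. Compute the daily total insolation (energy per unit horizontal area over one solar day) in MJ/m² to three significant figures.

Solar declination: sin δ = sin ε · sin λ_s = sin 23.44° × sin 333.8° = -0.17563, so δ = -10.115°.
cos H₀ = −tan(+76.8°) tan(-10.115°) = 0.7606, H₀ = 0.7065 rad.
Bracket: H₀ sin φ sin δ + cos φ cos δ sin H₀ = 0.7065×0.97358×-0.17563 + 0.22835×0.98446×0.64921 = -0.120804 + 0.145943 = 0.025139.
Q̄ = (S₀/π) × [bracket] = (1361/π) × 0.025139 = 10.891 W/m².
Daily total = Q̄ × 24.00 h × 3600 s/h = 10.891 × 24.00 × 3600 / 10⁶ = 0.9410 MJ/m².

0.941 MJ/m²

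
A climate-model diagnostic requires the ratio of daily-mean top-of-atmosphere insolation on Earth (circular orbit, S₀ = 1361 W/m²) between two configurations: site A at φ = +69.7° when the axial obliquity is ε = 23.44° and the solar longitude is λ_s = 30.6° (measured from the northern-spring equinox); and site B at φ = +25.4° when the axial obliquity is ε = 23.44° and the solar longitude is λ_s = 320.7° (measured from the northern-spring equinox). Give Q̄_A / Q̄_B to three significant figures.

— Configuration A (φ=+69.7°):
Solar declination: sin δ = sin ε · sin λ_s = sin 23.44° × sin 30.6° = 0.20249, so δ = +11.683°.
cos H₀ = −tan(+69.7°) tan(+11.683°) = -0.5590, H₀ = 2.1640 rad.
Bracket: H₀ sin φ sin δ + cos φ cos δ sin H₀ = 2.1640×0.93789×0.20249 + 0.34694×0.97928×0.82918 = 0.410972 + 0.281715 = 0.692687.
Q̄ = (S₀/π) × [bracket] = (1361/π) × 0.692687 = 300.09 W/m².
— Configuration B (φ=+25.4°):
Solar declination: sin δ = sin ε · sin λ_s = sin 23.44° × sin 320.7° = -0.25195, so δ = -14.593°.
cos H₀ = −tan(+25.4°) tan(-14.593°) = 0.1236, H₀ = 1.4469 rad.
Bracket: H₀ sin φ sin δ + cos φ cos δ sin H₀ = 1.4469×0.42894×-0.25195 + 0.90334×0.96774×0.99233 = -0.156369 + 0.867493 = 0.711124.
Q̄ = (S₀/π) × [bracket] = (1361/π) × 0.711124 = 308.07 W/m².
Ratio Q̄_A / Q̄_B = 300.09 / 308.07 = 0.9741.

Q̄_A / Q̄_B ≈ 0.974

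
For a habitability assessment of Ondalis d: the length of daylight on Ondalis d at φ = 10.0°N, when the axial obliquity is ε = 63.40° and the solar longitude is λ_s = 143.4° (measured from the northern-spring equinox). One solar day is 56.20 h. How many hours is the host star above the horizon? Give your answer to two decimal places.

Solar declination: sin δ = sin ε · sin λ_s = sin 63.40° × sin 143.4° = 0.53312, so δ = +32.216°.
cos H₀ = −tan φ · tan δ = −tan(+10.0°) × tan(+32.216°) = -0.1111, so H₀ = 1.6821 rad = 96.38°.
Daylight = 2H₀/(2π) × 56.20 h = (1.6821/π) × 56.20 = 30.09 h.

30.09 h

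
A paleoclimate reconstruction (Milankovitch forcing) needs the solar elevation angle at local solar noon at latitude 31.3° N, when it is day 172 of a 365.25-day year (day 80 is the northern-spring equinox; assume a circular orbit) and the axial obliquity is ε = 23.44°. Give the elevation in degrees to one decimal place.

82.1°

Solar longitude: L_s = 360° × (172 − 80)/365.25 = 90.678°.
sin δ = sin 23.44° × sin 90.678° = 0.39776, so δ = +23.438°.
At local noon the hour angle is zero, so the zenith angle equals |ϕ − δ| = |+31.3° − (+23.438°)| = 7.862°.
Elevation = 90° − 7.862° = 82.1°.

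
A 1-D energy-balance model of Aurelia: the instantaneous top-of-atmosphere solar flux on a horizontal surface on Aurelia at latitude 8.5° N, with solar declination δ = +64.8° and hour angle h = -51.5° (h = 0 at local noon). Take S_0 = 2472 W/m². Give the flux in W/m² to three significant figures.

cos θ_z = sin ϕ sin δ + cos ϕ cos δ cos h = 0.133742 + 0.262142 = 0.395884.
Flux = S_0 · cos θ_z = 2472 × 0.395884 = 978.6 W/m².

979 W/m²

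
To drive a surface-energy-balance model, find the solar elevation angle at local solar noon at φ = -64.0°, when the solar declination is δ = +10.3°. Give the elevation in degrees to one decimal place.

15.7°

At local noon the hour angle is zero, so the zenith angle equals |φ − δ| = |-64.0° − (+10.300°)| = 74.300°.
Elevation = 90° − 74.300° = 15.7°.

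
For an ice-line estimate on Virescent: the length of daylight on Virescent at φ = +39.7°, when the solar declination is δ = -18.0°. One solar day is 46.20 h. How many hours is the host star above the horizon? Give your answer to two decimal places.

19.08 h

cos H₀ = −tan φ · tan δ = −tan(+39.7°) × tan(-18.000°) = 0.2698, so H₀ = 1.2977 rad = 74.35°.
Daylight = 2H₀/(2π) × 46.20 h = (1.2977/π) × 46.20 = 19.08 h.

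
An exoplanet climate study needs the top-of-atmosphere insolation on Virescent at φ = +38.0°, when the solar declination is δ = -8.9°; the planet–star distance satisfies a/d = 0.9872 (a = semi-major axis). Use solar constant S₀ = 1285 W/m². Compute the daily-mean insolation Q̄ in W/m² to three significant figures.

cos H₀ = −tan(+38.0°) tan(-8.900°) = 0.1223, H₀ = 1.4481 rad.
Bracket: H₀ sin φ sin δ + cos φ cos δ sin H₀ = 1.4481×0.61566×-0.15471 + 0.78801×0.98796×0.99249 = -0.137930 + 0.772676 = 0.634746.
Inverse-square distance factor (a/d)² = 0.9872² = 0.974564.
Q̄ = (S₀/π) × 0.974564 × [bracket] = (1285/π) × 0.974564 × 0.634746 = 253.0 W/m².

Q̄ ≈ 253 W/m²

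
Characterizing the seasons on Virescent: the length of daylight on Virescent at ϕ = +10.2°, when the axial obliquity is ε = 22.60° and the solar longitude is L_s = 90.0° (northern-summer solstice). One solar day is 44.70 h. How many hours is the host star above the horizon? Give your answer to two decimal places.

23.42 h

Solar declination: sin δ = sin ε · sin L_s = sin 22.60° × sin 90.0° = 0.38430, so δ = +22.600°.
cos h₀ = −tan ϕ · tan δ = −tan(+10.2°) × tan(+22.600°) = -0.0749, so h₀ = 1.6458 rad = 94.30°.
Daylight = 2h₀/(2π) × 44.70 h = (1.6458/π) × 44.70 = 23.42 h.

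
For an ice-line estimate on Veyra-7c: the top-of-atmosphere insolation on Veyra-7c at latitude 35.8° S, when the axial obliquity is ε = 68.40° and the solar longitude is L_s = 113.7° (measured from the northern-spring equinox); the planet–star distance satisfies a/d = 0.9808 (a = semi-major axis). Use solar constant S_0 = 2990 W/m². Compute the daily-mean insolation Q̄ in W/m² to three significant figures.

Solar declination: sin δ = sin ε · sin L_s = sin 68.40° × sin 113.7° = 0.85136, so δ = +58.360°.
cos h₀ = −tan(-35.8°) tan(+58.360°) = 1.1705 ≥ 1 ⇒ polar night, h₀ = 0 and Q̄ = 0.
Inverse-square distance factor (a/d)² = 0.9808² = 0.961969.

Q̄ ≈ 0.00 W/m²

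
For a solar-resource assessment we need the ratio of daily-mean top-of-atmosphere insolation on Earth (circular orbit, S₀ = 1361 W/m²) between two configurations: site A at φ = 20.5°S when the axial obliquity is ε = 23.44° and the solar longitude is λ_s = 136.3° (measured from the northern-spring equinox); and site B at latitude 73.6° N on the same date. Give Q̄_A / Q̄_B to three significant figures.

Q̄_A / Q̄_B ≈ 0.910

— Configuration A (φ=-20.5°):
Solar declination: sin δ = sin ε · sin λ_s = sin 23.44° × sin 136.3° = 0.27483, so δ = +15.952°.
cos H₀ = −tan(-20.5°) tan(+15.952°) = 0.1069, H₀ = 1.4637 rad.
Bracket: H₀ sin φ sin δ + cos φ cos δ sin H₀ = 1.4637×-0.35021×0.27483 + 0.93667×0.96149×0.99427 = -0.140879 + 0.895438 = 0.754559.
Q̄ = (S₀/π) × [bracket] = (1361/π) × 0.754559 = 326.89 W/m².
— Configuration B (φ=+73.6°):
cos H₀ = −tan(+73.6°) tan(+15.952°) = -0.9712, H₀ = 2.9009 rad.
Bracket: H₀ sin φ sin δ + cos φ cos δ sin H₀ = 2.9009×0.95931×0.27483 + 0.28234×0.96149×0.23838 = 0.764814 + 0.064712 = 0.829526.
Q̄ = (S₀/π) × [bracket] = (1361/π) × 0.829526 = 359.37 W/m².
Ratio Q̄_A / Q̄_B = 326.89 / 359.37 = 0.9096.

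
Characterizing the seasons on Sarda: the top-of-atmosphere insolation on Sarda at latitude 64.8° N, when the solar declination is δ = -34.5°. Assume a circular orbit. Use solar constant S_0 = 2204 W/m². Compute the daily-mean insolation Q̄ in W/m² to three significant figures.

Q̄ ≈ 0.00 W/m²

cos h₀ = −tan(+64.8°) tan(-34.500°) = 1.4605 ≥ 1 ⇒ polar night, h₀ = 0 and Q̄ = 0.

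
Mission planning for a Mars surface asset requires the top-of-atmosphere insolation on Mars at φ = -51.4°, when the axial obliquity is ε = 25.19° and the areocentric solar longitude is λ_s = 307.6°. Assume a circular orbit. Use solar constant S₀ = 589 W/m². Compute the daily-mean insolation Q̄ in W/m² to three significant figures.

Q̄ ≈ 199 W/m²

sin δ = sin 25.19° × sin 307.6° = -0.33722, so δ = -19.707°.
cos H₀ = −tan(-51.4°) tan(-19.707°) = -0.4487, H₀ = 2.0361 rad.
Bracket: H₀ sin φ sin δ + cos φ cos δ sin H₀ = 2.0361×-0.78152×-0.33722 + 0.62388×0.94143×0.89368 = 0.536602 + 0.524893 = 1.061495.
Q̄ = (S₀/π) × [bracket] = (589/π) × 1.061495 = 199.0 W/m².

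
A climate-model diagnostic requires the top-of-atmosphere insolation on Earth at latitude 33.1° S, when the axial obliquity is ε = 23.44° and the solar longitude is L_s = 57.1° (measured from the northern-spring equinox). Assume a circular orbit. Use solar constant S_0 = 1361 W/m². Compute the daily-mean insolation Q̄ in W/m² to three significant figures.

Q̄ ≈ 227 W/m²

Solar declination: sin δ = sin ε · sin L_s = sin 23.44° × sin 57.1° = 0.33399, so δ = +19.511°.
cos h₀ = −tan(-33.1°) tan(+19.511°) = 0.2310, h₀ = 1.3377 rad.
Bracket: h₀ sin ϕ sin δ + cos ϕ cos δ sin h₀ = 1.3377×-0.54610×0.33399 + 0.83772×0.94258×0.97296 = -0.243986 + 0.768267 = 0.524281.
Q̄ = (S_0/π) × [bracket] = (1361/π) × 0.524281 = 227.1 W/m².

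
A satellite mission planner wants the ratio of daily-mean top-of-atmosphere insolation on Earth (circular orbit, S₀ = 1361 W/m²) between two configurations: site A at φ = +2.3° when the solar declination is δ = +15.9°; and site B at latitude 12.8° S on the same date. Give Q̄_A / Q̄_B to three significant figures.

Q̄_A / Q̄_B ≈ 1.16

— Configuration A (φ=+2.3°):
cos H₀ = −tan(+2.3°) tan(+15.900°) = -0.0114, H₀ = 1.5822 rad.
Bracket: H₀ sin φ sin δ + cos φ cos δ sin H₀ = 1.5822×0.04013×0.27396 + 0.99919×0.96174×0.99993 = 0.017395 + 0.960894 = 0.978289.
Q̄ = (S₀/π) × [bracket] = (1361/π) × 0.978289 = 423.81 W/m².
— Configuration B (φ=-12.8°):
cos H₀ = −tan(-12.8°) tan(+15.900°) = 0.0647, H₀ = 1.5060 rad.
Bracket: H₀ sin φ sin δ + cos φ cos δ sin H₀ = 1.5060×-0.22155×0.27396 + 0.97515×0.96174×0.99790 = -0.091408 + 0.935871 = 0.844463.
Q̄ = (S₀/π) × [bracket] = (1361/π) × 0.844463 = 365.84 W/m².
Ratio Q̄_A / Q̄_B = 423.81 / 365.84 = 1.158.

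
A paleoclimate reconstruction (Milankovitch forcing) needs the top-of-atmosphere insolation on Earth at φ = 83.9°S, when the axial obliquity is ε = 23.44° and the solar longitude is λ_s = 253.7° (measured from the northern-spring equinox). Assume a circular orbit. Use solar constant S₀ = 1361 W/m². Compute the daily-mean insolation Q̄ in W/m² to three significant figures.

Solar declination: sin δ = sin ε · sin λ_s = sin 23.44° × sin 253.7° = -0.38180, so δ = -22.445°.
cos H₀ = −tan(-83.9°) tan(-22.445°) = -3.8654 ≤ −1 ⇒ polar day, H₀ = π.
Bracket: H₀ sin φ sin δ + cos φ cos δ sin H₀ = 3.1416×-0.99434×-0.38180 + 0.10626×0.92425×0.00000 = 1.192674 + 0.000000 = 1.192674.
Q̄ = (S₀/π) × [bracket] = (1361/π) × 1.192674 = 516.7 W/m².

Q̄ ≈ 517 W/m²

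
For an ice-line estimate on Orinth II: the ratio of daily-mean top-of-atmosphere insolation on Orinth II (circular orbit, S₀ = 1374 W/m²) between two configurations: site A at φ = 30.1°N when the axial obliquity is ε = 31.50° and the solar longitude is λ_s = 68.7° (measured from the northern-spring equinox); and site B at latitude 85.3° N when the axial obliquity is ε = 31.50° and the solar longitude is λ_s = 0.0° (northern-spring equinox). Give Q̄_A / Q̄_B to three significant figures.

Q̄_A / Q̄_B ≈ 14.4

— Configuration A (φ=+30.1°):
Solar declination: sin δ = sin ε · sin λ_s = sin 31.50° × sin 68.7° = 0.48681, so δ = +29.131°.
cos H₀ = −tan(+30.1°) tan(+29.131°) = -0.3231, H₀ = 1.8998 rad.
Bracket: H₀ sin φ sin δ + cos φ cos δ sin H₀ = 1.8998×0.50151×0.48681 + 0.86515×0.87351×0.94638 = 0.463817 + 0.715196 = 1.179013.
Q̄ = (S₀/π) × [bracket] = (1374/π) × 1.179013 = 515.65 W/m².
— Configuration B (φ=+85.3°):
Solar declination: sin δ = sin ε · sin λ_s = sin 31.50° × sin 0.0° = 0.00000, so δ = +0.000°.
cos H₀ = −tan(+85.3°) tan(+0.000°) = -0.0000, H₀ = 1.5708 rad.
Bracket: H₀ sin φ sin δ + cos φ cos δ sin H₀ = 1.5708×0.99664×0.00000 + 0.08194×1.00000×1.00000 = 0.000000 + 0.081940 = 0.081940.
Q̄ = (S₀/π) × [bracket] = (1374/π) × 0.081940 = 35.837 W/m².
Ratio Q̄_A / Q̄_B = 515.65 / 35.837 = 14.39.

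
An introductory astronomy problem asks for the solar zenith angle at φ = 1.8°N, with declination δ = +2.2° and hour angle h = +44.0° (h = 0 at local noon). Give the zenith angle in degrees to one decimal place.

cos θ_z = sin φ sin δ + cos φ cos δ cos h = 0.001206 + 0.718455 = 0.719661.
θ_z = arccos(0.719661) = 44.0°.

θ_z = 44.0°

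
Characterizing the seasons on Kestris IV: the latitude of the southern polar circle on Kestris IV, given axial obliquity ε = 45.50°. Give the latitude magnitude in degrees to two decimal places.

The polar circle is the lowest latitude that experiences at least one full rotation of continuous darkness at the northern-summer solstice; it lies at |ϕ| = 90° − ε = 90° − 45.50° = 44.50°.

44.50°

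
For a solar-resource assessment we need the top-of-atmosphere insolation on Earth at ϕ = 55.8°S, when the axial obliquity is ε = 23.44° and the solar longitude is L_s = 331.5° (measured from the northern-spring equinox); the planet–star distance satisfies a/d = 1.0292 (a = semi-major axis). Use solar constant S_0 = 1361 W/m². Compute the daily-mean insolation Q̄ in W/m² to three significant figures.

Q̄ ≈ 377 W/m²

Solar declination: sin δ = sin ε · sin L_s = sin 23.44° × sin 331.5° = -0.18981, so δ = -10.942°.
cos h₀ = −tan(-55.8°) tan(-10.942°) = -0.2845, h₀ = 1.8592 rad.
Bracket: h₀ sin ϕ sin δ + cos ϕ cos δ sin h₀ = 1.8592×-0.82708×-0.18981 + 0.56208×0.98182×0.95869 = 0.291872 + 0.529064 = 0.820936.
Inverse-square distance factor (a/d)² = 1.0292² = 1.059253.
Q̄ = (S_0/π) × 1.059253 × [bracket] = (1361/π) × 1.059253 × 0.820936 = 376.7 W/m².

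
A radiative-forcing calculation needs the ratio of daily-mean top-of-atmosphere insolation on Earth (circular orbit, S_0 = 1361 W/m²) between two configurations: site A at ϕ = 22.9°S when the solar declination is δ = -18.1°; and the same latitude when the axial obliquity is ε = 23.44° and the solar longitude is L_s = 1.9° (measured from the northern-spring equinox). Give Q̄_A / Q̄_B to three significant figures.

— Configuration A (ϕ=-22.9°):
cos h₀ = −tan(-22.9°) tan(-18.100°) = -0.1381, h₀ = 1.7093 rad.
Bracket: h₀ sin ϕ sin δ + cos ϕ cos δ sin h₀ = 1.7093×-0.38912×-0.31068 + 0.92119×0.95052×0.99042 = 0.206640 + 0.867221 = 1.073861.
Q̄ = (S_0/π) × [bracket] = (1361/π) × 1.073861 = 465.22 W/m².
— Configuration B (ϕ=-22.9°):
Solar declination: sin δ = sin ε · sin L_s = sin 23.44° × sin 1.9° = 0.01319, so δ = +0.756°.
cos h₀ = −tan(-22.9°) tan(+0.756°) = 0.0056, h₀ = 1.5652 rad.
Bracket: h₀ sin ϕ sin δ + cos ϕ cos δ sin h₀ = 1.5652×-0.38912×0.01319 + 0.92119×0.99991×0.99998 = -0.008033 + 0.921089 = 0.913056.
Q̄ = (S_0/π) × [bracket] = (1361/π) × 0.913056 = 395.55 W/m².
Ratio Q̄_A / Q̄_B = 465.22 / 395.55 = 1.176.

Q̄_A / Q̄_B ≈ 1.18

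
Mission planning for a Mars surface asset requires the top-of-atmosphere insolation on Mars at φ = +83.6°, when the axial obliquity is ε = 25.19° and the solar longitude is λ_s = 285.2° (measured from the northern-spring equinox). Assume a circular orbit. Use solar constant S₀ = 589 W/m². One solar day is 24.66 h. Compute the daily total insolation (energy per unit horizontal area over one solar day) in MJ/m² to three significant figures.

0.00 MJ/m²

Solar declination: sin δ = sin ε · sin λ_s = sin 25.19° × sin 285.2° = -0.41073, so δ = -24.251°.
cos H₀ = −tan(+83.6°) tan(-24.251°) = 4.0162 ≥ 1 ⇒ polar night, H₀ = 0 and Q̄ = 0.
Daily total = Q̄ × 24.66 h × 3600 s/h = 0.00 MJ/m².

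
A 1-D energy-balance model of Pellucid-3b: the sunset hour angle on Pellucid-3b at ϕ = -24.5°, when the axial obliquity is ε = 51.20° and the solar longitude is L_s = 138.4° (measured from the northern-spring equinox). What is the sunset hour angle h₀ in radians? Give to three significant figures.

h₀ = 1.29 rad

Solar declination: sin δ = sin ε · sin L_s = sin 51.20° × sin 138.4° = 0.51742, so δ = +31.160°.
cos h₀ = −tan ϕ · tan δ = −tan(-24.5°) × tan(+31.160°) = 0.2756, so h₀ = 1.2916 rad = 74.00°.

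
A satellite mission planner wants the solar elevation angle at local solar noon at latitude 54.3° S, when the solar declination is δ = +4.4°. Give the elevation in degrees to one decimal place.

At local noon the hour angle is zero, so the zenith angle equals |φ − δ| = |-54.3° − (+4.400°)| = 58.700°.
Elevation = 90° − 58.700° = 31.3°.

31.3°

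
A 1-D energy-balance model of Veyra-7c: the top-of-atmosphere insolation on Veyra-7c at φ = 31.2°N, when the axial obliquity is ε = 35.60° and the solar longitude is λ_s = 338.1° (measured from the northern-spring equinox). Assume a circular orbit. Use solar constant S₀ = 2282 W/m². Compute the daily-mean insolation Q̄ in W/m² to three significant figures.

Solar declination: sin δ = sin ε · sin λ_s = sin 35.60° × sin 338.1° = -0.21712, so δ = -12.540°.
cos H₀ = −tan(+31.2°) tan(-12.540°) = 0.1347, H₀ = 1.4357 rad.
Bracket: H₀ sin φ sin δ + cos φ cos δ sin H₀ = 1.4357×0.51803×-0.21712 + 0.85536×0.97614×0.99089 = -0.161480 + 0.827345 = 0.665865.
Q̄ = (S₀/π) × [bracket] = (2282/π) × 0.665865 = 483.7 W/m².

Q̄ ≈ 484 W/m²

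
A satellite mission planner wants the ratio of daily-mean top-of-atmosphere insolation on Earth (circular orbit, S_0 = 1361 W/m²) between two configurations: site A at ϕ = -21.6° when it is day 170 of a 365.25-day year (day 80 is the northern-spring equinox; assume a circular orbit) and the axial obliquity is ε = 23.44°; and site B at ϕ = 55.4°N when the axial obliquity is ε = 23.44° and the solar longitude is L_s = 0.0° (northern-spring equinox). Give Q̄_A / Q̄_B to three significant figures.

Q̄_A / Q̄_B ≈ 1.12

— Configuration A (ϕ=-21.6°):
Solar longitude: L_s = 360° × (170 − 80)/365.25 = 88.706°.
sin δ = sin 23.44° × sin 88.706° = 0.39769, so δ = +23.434°.
cos h₀ = −tan(-21.6°) tan(+23.434°) = 0.1716, h₀ = 1.3983 rad.
Bracket: h₀ sin ϕ sin δ + cos ϕ cos δ sin h₀ = 1.3983×-0.36812×0.39769 + 0.92978×0.91752×0.98517 = -0.204708 + 0.840440 = 0.635732.
Q̄ = (S_0/π) × [bracket] = (1361/π) × 0.635732 = 275.41 W/m².
— Configuration B (ϕ=+55.4°):
Solar declination: sin δ = sin ε · sin L_s = sin 23.44° × sin 0.0° = 0.00000, so δ = +0.000°.
cos h₀ = −tan(+55.4°) tan(+0.000°) = -0.0000, h₀ = 1.5708 rad.
Bracket: h₀ sin ϕ sin δ + cos ϕ cos δ sin h₀ = 1.5708×0.82314×0.00000 + 0.56784×1.00000×1.00000 = 0.000000 + 0.567840 = 0.567840.
Q̄ = (S_0/π) × [bracket] = (1361/π) × 0.567840 = 246.00 W/m².
Ratio Q̄_A / Q̄_B = 275.41 / 246.00 = 1.120.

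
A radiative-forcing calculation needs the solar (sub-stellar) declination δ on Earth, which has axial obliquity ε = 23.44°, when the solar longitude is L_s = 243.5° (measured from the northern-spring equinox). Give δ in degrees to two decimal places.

sin δ = sin ε · sin L_s = sin 23.44° × sin 243.5° = -0.355995.
δ = arcsin(-0.355995) = -20.85°.

δ = -20.85°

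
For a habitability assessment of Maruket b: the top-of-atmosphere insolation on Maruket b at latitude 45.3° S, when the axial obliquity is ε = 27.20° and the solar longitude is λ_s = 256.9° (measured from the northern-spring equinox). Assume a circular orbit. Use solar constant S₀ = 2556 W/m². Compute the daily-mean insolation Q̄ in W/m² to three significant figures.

Q̄ ≈ 983 W/m²

Solar declination: sin δ = sin ε · sin λ_s = sin 27.20° × sin 256.9° = -0.44520, so δ = -26.436°.
cos H₀ = −tan(-45.3°) tan(-26.436°) = -0.5024, H₀ = 2.0972 rad.
Bracket: H₀ sin φ sin δ + cos φ cos δ sin H₀ = 2.0972×-0.71080×-0.44520 + 0.70339×0.89543×0.86462 = 0.663655 + 0.544569 = 1.208224.
Q̄ = (S₀/π) × [bracket] = (2556/π) × 1.208224 = 983.0 W/m².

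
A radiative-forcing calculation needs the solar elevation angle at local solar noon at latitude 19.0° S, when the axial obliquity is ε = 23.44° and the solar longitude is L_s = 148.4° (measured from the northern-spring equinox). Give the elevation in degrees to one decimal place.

59.0°

Solar declination: sin δ = sin ε · sin L_s = sin 23.44° × sin 148.4° = 0.20844, so δ = +12.031°.
At local noon the hour angle is zero, so the zenith angle equals |ϕ − δ| = |-19.0° − (+12.031°)| = 31.031°.
Elevation = 90° − 31.031° = 59.0°.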